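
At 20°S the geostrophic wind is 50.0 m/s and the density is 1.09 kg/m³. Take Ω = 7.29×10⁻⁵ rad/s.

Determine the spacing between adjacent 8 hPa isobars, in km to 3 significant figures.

294 km

Coriolis parameter at 20°S:
f = 2Ω sin φ = 2 × 7.29×10⁻⁵ × sin 20° = 4.99×10⁻⁵ s⁻¹
Geostrophic balance rearranged: |∂P/∂n| = f ρ V_g
|∂P/∂n| = 4.99×10⁻⁵ × 1.09 × 50.0 = 2.72×10⁻³ Pa/m
Isobar spacing: Δn = ΔP/|∂P/∂n| = 800 Pa / 2.72×10⁻³ Pa/m = 294364 m ≈ 294 km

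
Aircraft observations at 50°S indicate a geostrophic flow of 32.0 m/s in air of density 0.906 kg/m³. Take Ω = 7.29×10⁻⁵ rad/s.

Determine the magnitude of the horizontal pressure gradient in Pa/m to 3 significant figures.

3.24×10⁻³ Pa/m

Coriolis parameter at 50°S:
f = 2Ω sin φ = 2 × 7.29×10⁻⁵ × sin 50° = 1.12×10⁻⁴ s⁻¹
Geostrophic balance rearranged: |∂P/∂n| = f ρ V_g
|∂P/∂n| = 1.12×10⁻⁴ × 0.906 × 32.0 = 3.24×10⁻³ Pa/m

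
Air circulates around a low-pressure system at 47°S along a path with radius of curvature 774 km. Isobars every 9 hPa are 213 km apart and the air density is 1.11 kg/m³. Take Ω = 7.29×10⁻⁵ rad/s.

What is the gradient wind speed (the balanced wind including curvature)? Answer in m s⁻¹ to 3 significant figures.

Coriolis parameter at 47°S:
f = 2Ω sin φ = 2 × 7.29×10⁻⁵ × sin 47° = 1.07×10⁻⁴ s⁻¹
Pressure gradient: |∂P/∂n| = 900 Pa / 213000 m = 4.23×10⁻³ Pa/m
Geostrophic speed: V_g = |∂P/∂n|/(fρ) = 4.23×10⁻³/(1.07×10⁻⁴ × 1.11) = 35.7 m/s
Around a low, centrifugal force acts outward with Coriolis, so pressure-gradient force balances both:
(1/ρ)|∂P/∂n| = fV + V²/R  →  V² + fR·V − fR·V_g = 0
With fR = 1.07×10⁻⁴ × 774×10³ m = 82.5 m/s:
V = [−fR + √((fR)² + 4 fR V_g)]/2 = [−82.5 + √(82.5² + 4×82.5×35.7)]/2 = 26.9 m/s
Subgeostrophic (V < V_g = 35.7 m/s), as expected around a low.

26.9 m s⁻¹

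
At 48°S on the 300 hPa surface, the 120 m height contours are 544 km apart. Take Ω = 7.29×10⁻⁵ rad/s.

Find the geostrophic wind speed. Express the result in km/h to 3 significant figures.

71.9 km/h

Coriolis parameter at 48°S:
f = 2Ω sin φ = 2 × 7.29×10⁻⁵ × sin 48° = 1.08×10⁻⁴ s⁻¹
Height gradient: |∂Z/∂n| = 120 m / 544000 m = 2.21×10⁻⁴
On a pressure surface, geostrophic balance gives V_g = (g/f)|∂Z/∂n|:
V_g = 9.81 × 2.21×10⁻⁴ / 1.08×10⁻⁴ = 20.0 m/s
Converting: 20.0 m/s × 3.6 = 71.9 km/h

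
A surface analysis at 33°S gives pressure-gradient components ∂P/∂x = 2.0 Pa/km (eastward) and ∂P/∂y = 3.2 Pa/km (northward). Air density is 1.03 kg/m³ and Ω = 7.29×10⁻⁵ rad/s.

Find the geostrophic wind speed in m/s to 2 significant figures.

Coriolis parameter at 33°S:
f = 2Ω sin φ = 2 × 7.29×10⁻⁵ × sin 33° = 7.94×10⁻⁵ s⁻¹
In the Southern Hemisphere f is negative: f = −7.94×10⁻⁵ s⁻¹.
Component geostrophic relations (x east, y north):
u_g = −(1/(fρ)) ∂P/∂y,  v_g = (1/(fρ)) ∂P/∂x
u_g = −(3.2×10⁻³)/(−7.94×10⁻⁵ × 1.03) = 39.1 m/s;  v_g = (2.0×10⁻³)/(−7.94×10⁻⁵ × 1.03) = −24.5 m/s
|V_g| = √(u_g² + v_g²) = 46.1 m/s

46 m/s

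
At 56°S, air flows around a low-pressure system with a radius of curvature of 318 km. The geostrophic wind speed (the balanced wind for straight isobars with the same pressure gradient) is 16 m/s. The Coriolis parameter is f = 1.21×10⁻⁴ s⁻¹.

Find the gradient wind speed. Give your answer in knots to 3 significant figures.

23.6 knots

Around a low, centrifugal force acts outward with Coriolis, so pressure-gradient force balances both:
(1/ρ)|∂P/∂n| = fV + V²/R  →  V² + fR·V − fR·V_g = 0
With fR = 1.21×10⁻⁴ × 318×10³ m = 38.5 m/s:
V = [−fR + √((fR)² + 4 fR V_g)]/2 = [−38.5 + √(38.5² + 4×38.5×16)]/2 = 12.2 m/s
Subgeostrophic (V < V_g = 16 m/s), as expected around a low.
Converting: 12.2 m/s × 1.944 = 23.6 knots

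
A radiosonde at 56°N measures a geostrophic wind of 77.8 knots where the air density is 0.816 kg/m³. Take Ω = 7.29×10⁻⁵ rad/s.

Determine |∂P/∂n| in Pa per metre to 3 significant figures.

3.95×10⁻³ Pa/m

Coriolis parameter at 56°N:
f = 2Ω sin φ = 2 × 7.29×10⁻⁵ × sin 56° = 1.21×10⁻⁴ s⁻¹
Wind speed in SI: 77.8 knots = 40.0 m/s
Geostrophic balance rearranged: |∂P/∂n| = f ρ V_g
|∂P/∂n| = 1.21×10⁻⁴ × 0.816 × 40.0 = 3.95×10⁻³ Pa/m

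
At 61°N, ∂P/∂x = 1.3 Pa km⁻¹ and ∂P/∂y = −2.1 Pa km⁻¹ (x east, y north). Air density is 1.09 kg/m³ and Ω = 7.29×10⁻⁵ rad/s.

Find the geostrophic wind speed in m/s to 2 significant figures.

18 m/s

Coriolis parameter at 61°N:
f = 2Ω sin φ = 2 × 7.29×10⁻⁵ × sin 61° = 1.28×10⁻⁴ s⁻¹
Component geostrophic relations (x east, y north):
u_g = −(1/(fρ)) ∂P/∂y,  v_g = (1/(fρ)) ∂P/∂x
u_g = −(−2.1×10⁻³)/(1.28×10⁻⁴ × 1.09) = 15.1 m/s;  v_g = (1.3×10⁻³)/(1.28×10⁻⁴ × 1.09) = 9.35 m/s
|V_g| = √(u_g² + v_g²) = 17.8 m/s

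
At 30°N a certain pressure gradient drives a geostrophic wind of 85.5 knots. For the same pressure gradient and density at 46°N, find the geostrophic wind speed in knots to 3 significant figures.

59.4 knots

With the same pressure gradient and density, V_g ∝ 1/f ∝ 1/sin φ.
V₂ = V₁ · sin φ₁ / sin φ₂ = 85.5 × sin 30° / sin 46°
V₂ = 85.5 × 0.5000/0.7193 = 59.4 knots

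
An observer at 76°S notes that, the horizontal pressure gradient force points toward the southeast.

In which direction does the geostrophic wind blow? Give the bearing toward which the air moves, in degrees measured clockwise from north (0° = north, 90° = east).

045°

The pressure-gradient force points toward the southeast (bearing 135°).
Geostrophic balance: in the Southern Hemisphere the Coriolis force deflects motion to the left, so the geostrophic wind blows 90° to the left of the pressure-gradient force (low pressure on the right).
Rotating 135° by 90° counterclockwise gives 045° — the wind blows toward the northeast.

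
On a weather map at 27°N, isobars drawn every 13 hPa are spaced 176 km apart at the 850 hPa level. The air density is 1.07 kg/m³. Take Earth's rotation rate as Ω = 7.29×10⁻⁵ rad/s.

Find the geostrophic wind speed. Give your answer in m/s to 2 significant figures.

100 m/s

Coriolis parameter at 27°N:
f = 2Ω sin φ = 2 × 7.29×10⁻⁵ × sin 27° = 6.62×10⁻⁵ s⁻¹
Pressure gradient: |∂P/∂n| = 1300 Pa / 176000 m = 7.39×10⁻³ Pa/m
Geostrophic balance (pressure-gradient force = Coriolis force):
V_g = (1/(fρ)) |∂P/∂n| = 7.39×10⁻³ / (6.62×10⁻⁵ × 1.07) = 104 m/s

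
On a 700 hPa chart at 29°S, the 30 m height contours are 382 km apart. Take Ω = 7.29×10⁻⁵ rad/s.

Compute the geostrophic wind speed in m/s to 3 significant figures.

Coriolis parameter at 29°S:
f = 2Ω sin φ = 2 × 7.29×10⁻⁵ × sin 29° = 7.07×10⁻⁵ s⁻¹
Height gradient: |∂Z/∂n| = 30 m / 382000 m = 7.85×10⁻⁵
On a pressure surface, geostrophic balance gives V_g = (g/f)|∂Z/∂n|:
V_g = 9.81 × 7.85×10⁻⁵ / 7.07×10⁻⁵ = 10.9 m/s

10.9 m/s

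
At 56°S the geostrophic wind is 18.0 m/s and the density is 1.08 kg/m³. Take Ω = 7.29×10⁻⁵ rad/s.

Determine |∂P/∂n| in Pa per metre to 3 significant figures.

Coriolis parameter at 56°S:
f = 2Ω sin φ = 2 × 7.29×10⁻⁵ × sin 56° = 1.21×10⁻⁴ s⁻¹
Geostrophic balance rearranged: |∂P/∂n| = f ρ V_g
|∂P/∂n| = 1.21×10⁻⁴ × 1.08 × 18.0 = 2.35×10⁻³ Pa/m

2.35×10⁻³ Pa/m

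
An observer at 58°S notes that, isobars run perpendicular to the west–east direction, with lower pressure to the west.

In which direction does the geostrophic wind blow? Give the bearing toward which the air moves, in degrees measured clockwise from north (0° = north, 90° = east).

The pressure-gradient force points toward the west (bearing 270°).
Geostrophic balance: in the Southern Hemisphere the Coriolis force deflects motion to the left, so the geostrophic wind blows 90° to the left of the pressure-gradient force (low pressure on the right).
Rotating 270° by 90° counterclockwise gives 180° — the wind blows toward the south.

180°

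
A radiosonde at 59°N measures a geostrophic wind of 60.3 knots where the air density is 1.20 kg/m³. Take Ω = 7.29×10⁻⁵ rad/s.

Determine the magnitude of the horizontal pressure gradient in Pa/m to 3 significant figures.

Coriolis parameter at 59°N:
f = 2Ω sin φ = 2 × 7.29×10⁻⁵ × sin 59° = 1.25×10⁻⁴ s⁻¹
Wind speed in SI: 60.3 knots = 31.0 m/s
Geostrophic balance rearranged: |∂P/∂n| = f ρ V_g
|∂P/∂n| = 1.25×10⁻⁴ × 1.20 × 31.0 = 4.65×10⁻³ Pa/m

4.65×10⁻³ Pa/m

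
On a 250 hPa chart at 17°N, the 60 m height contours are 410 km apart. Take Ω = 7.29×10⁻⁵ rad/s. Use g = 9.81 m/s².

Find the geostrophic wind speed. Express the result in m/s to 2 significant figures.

34 m/s

Coriolis parameter at 17°N:
f = 2Ω sin φ = 2 × 7.29×10⁻⁵ × sin 17° = 4.26×10⁻⁵ s⁻¹
Height gradient: |∂Z/∂n| = 60 m / 410000 m = 1.46×10⁻⁴
On a pressure surface, geostrophic balance gives V_g = (g/f)|∂Z/∂n|:
V_g = 9.81 × 1.46×10⁻⁴ / 4.26×10⁻⁵ = 33.7 m/s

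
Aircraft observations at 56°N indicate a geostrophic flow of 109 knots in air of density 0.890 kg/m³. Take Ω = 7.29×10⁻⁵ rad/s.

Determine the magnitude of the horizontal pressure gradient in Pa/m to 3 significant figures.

Coriolis parameter at 56°N:
f = 2Ω sin φ = 2 × 7.29×10⁻⁵ × sin 56° = 1.21×10⁻⁴ s⁻¹
Wind speed in SI: 109 knots = 56.1 m/s
Geostrophic balance rearranged: |∂P/∂n| = f ρ V_g
|∂P/∂n| = 1.21×10⁻⁴ × 0.890 × 56.1 = 6.03×10⁻³ Pa/m

6.03×10⁻³ Pa/m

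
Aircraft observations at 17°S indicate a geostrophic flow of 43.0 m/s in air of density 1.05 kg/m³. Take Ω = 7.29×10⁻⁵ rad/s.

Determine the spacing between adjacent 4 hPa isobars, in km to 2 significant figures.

210 km

Coriolis parameter at 17°S:
f = 2Ω sin φ = 2 × 7.29×10⁻⁵ × sin 17° = 4.26×10⁻⁵ s⁻¹
Geostrophic balance rearranged: |∂P/∂n| = f ρ V_g
|∂P/∂n| = 4.26×10⁻⁵ × 1.05 × 43.0 = 1.92×10⁻³ Pa/m
Isobar spacing: Δn = ΔP/|∂P/∂n| = 400 Pa / 1.92×10⁻³ Pa/m = 207831 m ≈ 210 km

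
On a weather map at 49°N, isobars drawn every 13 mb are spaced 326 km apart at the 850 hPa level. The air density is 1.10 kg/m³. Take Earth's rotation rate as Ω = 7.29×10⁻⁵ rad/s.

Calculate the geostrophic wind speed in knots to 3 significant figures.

Coriolis parameter at 49°N:
f = 2Ω sin φ = 2 × 7.29×10⁻⁵ × sin 49° = 1.10×10⁻⁴ s⁻¹
Pressure gradient: |∂P/∂n| = 1300 Pa / 326000 m = 3.99×10⁻³ Pa/m
Geostrophic balance (pressure-gradient force = Coriolis force):
V_g = (1/(fρ)) |∂P/∂n| = 3.99×10⁻³ / (1.10×10⁻⁴ × 1.10) = 32.9 m/s
Converting: 32.9 m/s × 1.944 = 64.0 knots

64.0 knots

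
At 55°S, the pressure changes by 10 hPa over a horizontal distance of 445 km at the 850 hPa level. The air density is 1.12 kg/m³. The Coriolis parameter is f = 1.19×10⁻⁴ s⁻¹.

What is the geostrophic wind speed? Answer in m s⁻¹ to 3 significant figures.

Pressure gradient: |∂P/∂n| = 1000 Pa / 445000 m = 2.25×10⁻³ Pa/m
Geostrophic balance (pressure-gradient force = Coriolis force):
V_g = (1/(fρ)) |∂P/∂n| = 2.25×10⁻³ / (1.19×10⁻⁴ × 1.12) = 16.9 m/s

16.9 m s⁻¹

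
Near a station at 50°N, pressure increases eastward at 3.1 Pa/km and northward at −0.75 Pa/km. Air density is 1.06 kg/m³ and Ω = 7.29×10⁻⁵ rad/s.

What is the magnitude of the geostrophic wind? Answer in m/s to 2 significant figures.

27 m/s

Coriolis parameter at 50°N:
f = 2Ω sin φ = 2 × 7.29×10⁻⁵ × sin 50° = 1.12×10⁻⁴ s⁻¹
Component geostrophic relations (x east, y north):
u_g = −(1/(fρ)) ∂P/∂y,  v_g = (1/(fρ)) ∂P/∂x
u_g = −(−0.75×10⁻³)/(1.12×10⁻⁴ × 1.06) = 6.33 m/s;  v_g = (3.1×10⁻³)/(1.12×10⁻⁴ × 1.06) = 26.2 m/s
|V_g| = √(u_g² + v_g²) = 26.9 m/s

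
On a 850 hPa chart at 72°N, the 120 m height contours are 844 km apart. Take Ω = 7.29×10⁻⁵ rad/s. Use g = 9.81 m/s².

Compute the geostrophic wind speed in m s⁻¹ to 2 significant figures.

Coriolis parameter at 72°N:
f = 2Ω sin φ = 2 × 7.29×10⁻⁵ × sin 72° = 1.39×10⁻⁴ s⁻¹
Height gradient: |∂Z/∂n| = 120 m / 844000 m = 1.42×10⁻⁴
On a pressure surface, geostrophic balance gives V_g = (g/f)|∂Z/∂n|:
V_g = 9.81 × 1.42×10⁻⁴ / 1.39×10⁻⁴ = 10.1 m/s

10 m s⁻¹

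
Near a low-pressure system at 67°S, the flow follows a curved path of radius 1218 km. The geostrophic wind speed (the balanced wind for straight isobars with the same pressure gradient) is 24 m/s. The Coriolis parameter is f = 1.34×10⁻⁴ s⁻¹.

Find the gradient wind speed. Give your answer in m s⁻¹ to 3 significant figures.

Around a low, centrifugal force acts outward with Coriolis, so pressure-gradient force balances both:
(1/ρ)|∂P/∂n| = fV + V²/R  →  V² + fR·V − fR·V_g = 0
With fR = 1.34×10⁻⁴ × 1218×10³ m = 163 m/s:
V = [−fR + √((fR)² + 4 fR V_g)]/2 = [−163 + √(163² + 4×163×24)]/2 = 21.2 m/s
Subgeostrophic (V < V_g = 24 m/s), as expected around a low.

21.2 m s⁻¹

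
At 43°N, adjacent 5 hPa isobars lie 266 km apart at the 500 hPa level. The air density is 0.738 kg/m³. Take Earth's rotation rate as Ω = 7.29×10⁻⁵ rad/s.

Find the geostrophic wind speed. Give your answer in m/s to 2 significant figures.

Coriolis parameter at 43°N:
f = 2Ω sin φ = 2 × 7.29×10⁻⁵ × sin 43° = 9.94×10⁻⁵ s⁻¹
Pressure gradient: |∂P/∂n| = 500 Pa / 266000 m = 1.88×10⁻³ Pa/m
Geostrophic balance (pressure-gradient force = Coriolis force):
V_g = (1/(fρ)) |∂P/∂n| = 1.88×10⁻³ / (9.94×10⁻⁵ × 0.738) = 25.6 m/s

26 m/s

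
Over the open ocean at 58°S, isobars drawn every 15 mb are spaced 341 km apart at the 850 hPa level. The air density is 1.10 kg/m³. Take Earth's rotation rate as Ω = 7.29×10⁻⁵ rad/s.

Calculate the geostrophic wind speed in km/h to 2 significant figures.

120 km/h

Coriolis parameter at 58°S:
f = 2Ω sin φ = 2 × 7.29×10⁻⁵ × sin 58° = 1.24×10⁻⁴ s⁻¹
Pressure gradient: |∂P/∂n| = 1500 Pa / 341000 m = 4.40×10⁻³ Pa/m
Geostrophic balance (pressure-gradient force = Coriolis force):
V_g = (1/(fρ)) |∂P/∂n| = 4.40×10⁻³ / (1.24×10⁻⁴ × 1.10) = 32.3 m/s
Converting: 32.3 m/s × 3.6 = 120 km/h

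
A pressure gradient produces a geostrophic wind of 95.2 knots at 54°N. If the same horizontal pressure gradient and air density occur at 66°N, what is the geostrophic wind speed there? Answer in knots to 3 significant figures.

With the same pressure gradient and density, V_g ∝ 1/f ∝ 1/sin φ.
V₂ = V₁ · sin φ₁ / sin φ₂ = 95.2 × sin 54° / sin 66°
V₂ = 95.2 × 0.8090/0.9135 = 84.3 knots

84.3 knots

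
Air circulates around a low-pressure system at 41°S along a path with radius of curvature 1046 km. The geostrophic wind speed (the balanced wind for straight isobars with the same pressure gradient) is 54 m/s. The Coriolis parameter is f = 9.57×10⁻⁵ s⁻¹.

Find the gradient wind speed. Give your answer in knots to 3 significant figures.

Around a low, centrifugal force acts outward with Coriolis, so pressure-gradient force balances both:
(1/ρ)|∂P/∂n| = fV + V²/R  →  V² + fR·V − fR·V_g = 0
With fR = 9.57×10⁻⁵ × 1046×10³ m = 100 m/s:
V = [−fR + √((fR)² + 4 fR V_g)]/2 = [−100 + √(100² + 4×100×54)]/2 = 38.9 m/s
Subgeostrophic (V < V_g = 54 m/s), as expected around a low.
Converting: 38.9 m/s × 1.944 = 75.6 knots

75.6 knots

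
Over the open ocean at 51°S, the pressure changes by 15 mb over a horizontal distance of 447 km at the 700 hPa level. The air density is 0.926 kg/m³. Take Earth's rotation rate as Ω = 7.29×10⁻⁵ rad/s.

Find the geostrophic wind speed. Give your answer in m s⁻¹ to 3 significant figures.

32.0 m s⁻¹

Coriolis parameter at 51°S:
f = 2Ω sin φ = 2 × 7.29×10⁻⁵ × sin 51° = 1.13×10⁻⁴ s⁻¹
Pressure gradient: |∂P/∂n| = 1500 Pa / 447000 m = 3.36×10⁻³ Pa/m
Geostrophic balance (pressure-gradient force = Coriolis force):
V_g = (1/(fρ)) |∂P/∂n| = 3.36×10⁻³ / (1.13×10⁻⁴ × 0.926) = 32.0 m/s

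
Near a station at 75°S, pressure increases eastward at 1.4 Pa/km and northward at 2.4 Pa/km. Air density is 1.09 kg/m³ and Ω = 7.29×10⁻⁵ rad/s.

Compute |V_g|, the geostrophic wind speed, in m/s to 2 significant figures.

Coriolis parameter at 75°S:
f = 2Ω sin φ = 2 × 7.29×10⁻⁵ × sin 75° = 1.41×10⁻⁴ s⁻¹
In the Southern Hemisphere f is negative: f = −1.41×10⁻⁴ s⁻¹.
Component geostrophic relations (x east, y north):
u_g = −(1/(fρ)) ∂P/∂y,  v_g = (1/(fρ)) ∂P/∂x
u_g = −(2.4×10⁻³)/(−1.41×10⁻⁴ × 1.09) = 15.6 m/s;  v_g = (1.4×10⁻³)/(−1.41×10⁻⁴ × 1.09) = −9.12 m/s
|V_g| = √(u_g² + v_g²) = 18.1 m/s

18 m/s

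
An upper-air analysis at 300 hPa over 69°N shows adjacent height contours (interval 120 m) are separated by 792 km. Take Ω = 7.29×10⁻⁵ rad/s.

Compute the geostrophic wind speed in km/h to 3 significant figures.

39.3 km/h

Coriolis parameter at 69°N:
f = 2Ω sin φ = 2 × 7.29×10⁻⁵ × sin 69° = 1.36×10⁻⁴ s⁻¹
Height gradient: |∂Z/∂n| = 120 m / 792000 m = 1.52×10⁻⁴
On a pressure surface, geostrophic balance gives V_g = (g/f)|∂Z/∂n|:
V_g = 9.81 × 1.52×10⁻⁴ / 1.36×10⁻⁴ = 10.9 m/s
Converting: 10.9 m/s × 3.6 = 39.3 km/h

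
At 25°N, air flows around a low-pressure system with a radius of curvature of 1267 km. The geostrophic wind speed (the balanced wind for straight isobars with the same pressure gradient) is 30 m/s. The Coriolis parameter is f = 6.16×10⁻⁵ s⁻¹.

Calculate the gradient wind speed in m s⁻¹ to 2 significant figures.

23 m s⁻¹

Around a low, centrifugal force acts outward with Coriolis, so pressure-gradient force balances both:
(1/ρ)|∂P/∂n| = fV + V²/R  →  V² + fR·V − fR·V_g = 0
With fR = 6.16×10⁻⁵ × 1267×10³ m = 78.0 m/s:
V = [−fR + √((fR)² + 4 fR V_g)]/2 = [−78.0 + √(78.0² + 4×78.0×30)]/2 = 23.1 m/s
Subgeostrophic (V < V_g = 30 m/s), as expected around a low.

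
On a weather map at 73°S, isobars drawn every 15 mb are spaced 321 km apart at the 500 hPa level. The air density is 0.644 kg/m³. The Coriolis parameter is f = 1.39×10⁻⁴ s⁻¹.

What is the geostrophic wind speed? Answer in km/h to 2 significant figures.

190 km/h

Pressure gradient: |∂P/∂n| = 1500 Pa / 321000 m = 4.67×10⁻³ Pa/m
Geostrophic balance (pressure-gradient force = Coriolis force):
V_g = (1/(fρ)) |∂P/∂n| = 4.67×10⁻³ / (1.39×10⁻⁴ × 0.644) = 52.2 m/s
Converting: 52.2 m/s × 3.6 = 190 km/h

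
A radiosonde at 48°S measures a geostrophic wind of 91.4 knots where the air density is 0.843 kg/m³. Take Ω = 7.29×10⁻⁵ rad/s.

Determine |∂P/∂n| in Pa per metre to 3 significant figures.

Coriolis parameter at 48°S:
f = 2Ω sin φ = 2 × 7.29×10⁻⁵ × sin 48° = 1.08×10⁻⁴ s⁻¹
Wind speed in SI: 91.4 knots = 47.0 m/s
Geostrophic balance rearranged: |∂P/∂n| = f ρ V_g
|∂P/∂n| = 1.08×10⁻⁴ × 0.843 × 47.0 = 4.29×10⁻³ Pa/m

4.29×10⁻³ Pa/m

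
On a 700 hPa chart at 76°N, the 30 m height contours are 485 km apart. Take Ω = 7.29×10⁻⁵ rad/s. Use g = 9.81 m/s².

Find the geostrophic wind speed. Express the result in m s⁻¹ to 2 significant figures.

4.3 m s⁻¹

Coriolis parameter at 76°N:
f = 2Ω sin φ = 2 × 7.29×10⁻⁵ × sin 76° = 1.41×10⁻⁴ s⁻¹
Height gradient: |∂Z/∂n| = 30 m / 485000 m = 6.19×10⁻⁵
On a pressure surface, geostrophic balance gives V_g = (g/f)|∂Z/∂n|:
V_g = 9.81 × 6.19×10⁻⁵ / 1.41×10⁻⁴ = 4.29 m/s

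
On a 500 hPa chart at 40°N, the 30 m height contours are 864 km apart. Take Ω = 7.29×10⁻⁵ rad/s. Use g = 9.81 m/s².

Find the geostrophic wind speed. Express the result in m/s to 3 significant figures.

3.63 m/s

Coriolis parameter at 40°N:
f = 2Ω sin φ = 2 × 7.29×10⁻⁵ × sin 40° = 9.37×10⁻⁵ s⁻¹
Height gradient: |∂Z/∂n| = 30 m / 864000 m = 3.47×10⁻⁵
On a pressure surface, geostrophic balance gives V_g = (g/f)|∂Z/∂n|:
V_g = 9.81 × 3.47×10⁻⁵ / 9.37×10⁻⁵ = 3.63 m/s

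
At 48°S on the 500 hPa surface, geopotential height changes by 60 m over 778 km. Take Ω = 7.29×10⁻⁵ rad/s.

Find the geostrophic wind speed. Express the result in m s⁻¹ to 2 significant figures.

7.0 m s⁻¹

Coriolis parameter at 48°S:
f = 2Ω sin φ = 2 × 7.29×10⁻⁵ × sin 48° = 1.08×10⁻⁴ s⁻¹
Height gradient: |∂Z/∂n| = 60 m / 778000 m = 7.71×10⁻⁵
On a pressure surface, geostrophic balance gives V_g = (g/f)|∂Z/∂n|:
V_g = 9.81 × 7.71×10⁻⁵ / 1.08×10⁻⁴ = 6.98 m/s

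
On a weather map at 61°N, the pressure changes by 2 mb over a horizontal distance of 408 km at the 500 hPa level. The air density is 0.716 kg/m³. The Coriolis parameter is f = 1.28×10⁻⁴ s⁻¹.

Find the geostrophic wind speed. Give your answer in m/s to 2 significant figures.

5.3 m/s

Pressure gradient: |∂P/∂n| = 200 Pa / 408000 m = 4.90×10⁻⁴ Pa/m
Geostrophic balance (pressure-gradient force = Coriolis force):
V_g = (1/(fρ)) |∂P/∂n| = 4.90×10⁻⁴ / (1.28×10⁻⁴ × 0.716) = 5.35 m/s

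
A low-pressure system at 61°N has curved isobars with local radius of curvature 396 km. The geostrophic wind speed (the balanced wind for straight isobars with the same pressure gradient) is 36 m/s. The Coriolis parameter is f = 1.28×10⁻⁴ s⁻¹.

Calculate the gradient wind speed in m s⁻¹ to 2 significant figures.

Around a low, centrifugal force acts outward with Coriolis, so pressure-gradient force balances both:
(1/ρ)|∂P/∂n| = fV + V²/R  →  V² + fR·V − fR·V_g = 0
With fR = 1.28×10⁻⁴ × 396×10³ m = 50.7 m/s:
V = [−fR + √((fR)² + 4 fR V_g)]/2 = [−50.7 + √(50.7² + 4×50.7×36)]/2 = 24.3 m/s
Subgeostrophic (V < V_g = 36 m/s), as expected around a low.

24 m s⁻¹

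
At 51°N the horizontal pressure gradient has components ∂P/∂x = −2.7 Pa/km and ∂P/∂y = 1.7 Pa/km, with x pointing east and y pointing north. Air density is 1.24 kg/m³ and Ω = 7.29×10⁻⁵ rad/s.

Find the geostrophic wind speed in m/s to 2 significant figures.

Coriolis parameter at 51°N:
f = 2Ω sin φ = 2 × 7.29×10⁻⁵ × sin 51° = 1.13×10⁻⁴ s⁻¹
Component geostrophic relations (x east, y north):
u_g = −(1/(fρ)) ∂P/∂y,  v_g = (1/(fρ)) ∂P/∂x
u_g = −(1.7×10⁻³)/(1.13×10⁻⁴ × 1.24) = −12.1 m/s;  v_g = (−2.7×10⁻³)/(1.13×10⁻⁴ × 1.24) = −19.2 m/s
|V_g| = √(u_g² + v_g²) = 22.7 m/s

23 m/s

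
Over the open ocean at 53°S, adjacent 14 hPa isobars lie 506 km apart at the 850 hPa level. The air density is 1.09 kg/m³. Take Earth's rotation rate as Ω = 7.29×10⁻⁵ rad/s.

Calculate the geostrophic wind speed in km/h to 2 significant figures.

78 km/h

Coriolis parameter at 53°S:
f = 2Ω sin φ = 2 × 7.29×10⁻⁵ × sin 53° = 1.16×10⁻⁴ s⁻¹
Pressure gradient: |∂P/∂n| = 1400 Pa / 506000 m = 2.77×10⁻³ Pa/m
Geostrophic balance (pressure-gradient force = Coriolis force):
V_g = (1/(fρ)) |∂P/∂n| = 2.77×10⁻³ / (1.16×10⁻⁴ × 1.09) = 21.8 m/s
Converting: 21.8 m/s × 3.6 = 78 km/h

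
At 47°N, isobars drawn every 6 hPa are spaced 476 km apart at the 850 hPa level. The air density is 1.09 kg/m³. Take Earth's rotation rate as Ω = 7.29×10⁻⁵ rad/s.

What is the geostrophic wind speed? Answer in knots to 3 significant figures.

21.1 knots

Coriolis parameter at 47°N:
f = 2Ω sin φ = 2 × 7.29×10⁻⁵ × sin 47° = 1.07×10⁻⁴ s⁻¹
Pressure gradient: |∂P/∂n| = 600 Pa / 476000 m = 1.26×10⁻³ Pa/m
Geostrophic balance (pressure-gradient force = Coriolis force):
V_g = (1/(fρ)) |∂P/∂n| = 1.26×10⁻³ / (1.07×10⁻⁴ × 1.09) = 10.8 m/s
Converting: 10.8 m/s × 1.944 = 21.1 knots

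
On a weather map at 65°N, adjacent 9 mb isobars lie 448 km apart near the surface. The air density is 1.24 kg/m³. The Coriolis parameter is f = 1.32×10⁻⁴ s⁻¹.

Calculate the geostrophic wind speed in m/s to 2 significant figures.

Pressure gradient: |∂P/∂n| = 900 Pa / 448000 m = 2.01×10⁻³ Pa/m
Geostrophic balance (pressure-gradient force = Coriolis force):
V_g = (1/(fρ)) |∂P/∂n| = 2.01×10⁻³ / (1.32×10⁻⁴ × 1.24) = 12.3 m/s

12 m/s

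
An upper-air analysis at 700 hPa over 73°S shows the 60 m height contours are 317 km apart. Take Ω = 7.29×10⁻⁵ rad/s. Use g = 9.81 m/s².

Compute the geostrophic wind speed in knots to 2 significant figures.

26 knots

Coriolis parameter at 73°S:
f = 2Ω sin φ = 2 × 7.29×10⁻⁵ × sin 73° = 1.39×10⁻⁴ s⁻¹
Height gradient: |∂Z/∂n| = 60 m / 317000 m = 1.89×10⁻⁴
On a pressure surface, geostrophic balance gives V_g = (g/f)|∂Z/∂n|:
V_g = 9.81 × 1.89×10⁻⁴ / 1.39×10⁻⁴ = 13.3 m/s
Converting: 13.3 m/s × 1.944 = 26 knots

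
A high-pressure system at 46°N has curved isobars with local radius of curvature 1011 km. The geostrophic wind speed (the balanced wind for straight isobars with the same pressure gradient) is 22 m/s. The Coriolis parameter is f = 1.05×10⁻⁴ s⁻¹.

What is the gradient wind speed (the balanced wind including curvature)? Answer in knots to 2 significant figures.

61 knots

Around a high, pressure-gradient force acts outward with centrifugal, so Coriolis balances both:
fV = (1/ρ)|∂P/∂n| + V²/R  →  V² − fR·V + fR·V_g = 0
With fR = 1.05×10⁻⁴ × 1011×10³ m = 106 m/s:
V = [fR − √((fR)² − 4 fR V_g)]/2 = [106 − √(106² − 4×106×22)]/2 = 31.1 m/s
Supergeostrophic (V > V_g = 22 m/s), as expected around a high.
Converting: 31.1 m/s × 1.944 = 61 knots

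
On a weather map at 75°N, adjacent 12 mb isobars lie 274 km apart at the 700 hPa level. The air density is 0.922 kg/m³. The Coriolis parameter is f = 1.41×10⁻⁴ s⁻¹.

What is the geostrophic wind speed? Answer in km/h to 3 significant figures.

121 km/h

Pressure gradient: |∂P/∂n| = 1200 Pa / 274000 m = 4.38×10⁻³ Pa/m
Geostrophic balance (pressure-gradient force = Coriolis force):
V_g = (1/(fρ)) |∂P/∂n| = 4.38×10⁻³ / (1.41×10⁻⁴ × 0.922) = 33.7 m/s
Converting: 33.7 m/s × 3.6 = 121 km/h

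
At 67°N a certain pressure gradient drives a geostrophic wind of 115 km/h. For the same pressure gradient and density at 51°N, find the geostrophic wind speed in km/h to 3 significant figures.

With the same pressure gradient and density, V_g ∝ 1/f ∝ 1/sin φ.
V₂ = V₁ · sin φ₁ / sin φ₂ = 115 × sin 67° / sin 51°
V₂ = 115 × 0.9205/0.7771 = 136 km/h

136 km/h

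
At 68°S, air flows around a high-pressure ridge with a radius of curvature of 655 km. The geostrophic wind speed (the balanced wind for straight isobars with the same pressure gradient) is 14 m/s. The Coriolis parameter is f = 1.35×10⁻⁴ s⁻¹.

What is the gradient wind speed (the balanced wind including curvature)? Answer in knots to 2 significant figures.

Around a high, pressure-gradient force acts outward with centrifugal, so Coriolis balances both:
fV = (1/ρ)|∂P/∂n| + V²/R  →  V² − fR·V + fR·V_g = 0
With fR = 1.35×10⁻⁴ × 655×10³ m = 88.4 m/s:
V = [fR − √((fR)² − 4 fR V_g)]/2 = [88.4 − √(88.4² − 4×88.4×14)]/2 = 17.4 m/s
Supergeostrophic (V > V_g = 14 m/s), as expected around a high.
Converting: 17.4 m/s × 1.944 = 34 knots

34 knots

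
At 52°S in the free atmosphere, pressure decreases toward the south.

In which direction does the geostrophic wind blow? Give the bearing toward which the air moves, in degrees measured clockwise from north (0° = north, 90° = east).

The pressure-gradient force points toward the south (bearing 180°).
Geostrophic balance: in the Southern Hemisphere the Coriolis force deflects motion to the left, so the geostrophic wind blows 90° to the left of the pressure-gradient force (low pressure on the right).
Rotating 180° by 90° counterclockwise gives 090° — the wind blows toward the east.

090°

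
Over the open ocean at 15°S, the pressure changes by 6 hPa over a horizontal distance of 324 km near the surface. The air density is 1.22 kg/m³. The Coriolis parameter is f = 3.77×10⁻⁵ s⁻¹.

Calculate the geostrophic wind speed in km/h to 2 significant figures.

Pressure gradient: |∂P/∂n| = 600 Pa / 324000 m = 1.85×10⁻³ Pa/m
Geostrophic balance (pressure-gradient force = Coriolis force):
V_g = (1/(fρ)) |∂P/∂n| = 1.85×10⁻³ / (3.77×10⁻⁵ × 1.22) = 40.3 m/s
Converting: 40.3 m/s × 3.6 = 140 km/h

140 km/h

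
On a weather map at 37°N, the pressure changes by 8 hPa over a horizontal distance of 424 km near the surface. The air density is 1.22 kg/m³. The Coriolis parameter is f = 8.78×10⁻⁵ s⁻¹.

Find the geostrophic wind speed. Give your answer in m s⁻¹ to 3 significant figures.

Pressure gradient: |∂P/∂n| = 800 Pa / 424000 m = 1.89×10⁻³ Pa/m
Geostrophic balance (pressure-gradient force = Coriolis force):
V_g = (1/(fρ)) |∂P/∂n| = 1.89×10⁻³ / (8.78×10⁻⁵ × 1.22) = 17.6 m/s

17.6 m s⁻¹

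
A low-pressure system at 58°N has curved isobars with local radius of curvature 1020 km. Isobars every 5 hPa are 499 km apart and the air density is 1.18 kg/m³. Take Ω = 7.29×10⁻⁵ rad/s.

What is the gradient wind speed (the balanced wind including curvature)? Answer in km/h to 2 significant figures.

24 km/h

Coriolis parameter at 58°N:
f = 2Ω sin φ = 2 × 7.29×10⁻⁵ × sin 58° = 1.24×10⁻⁴ s⁻¹
Pressure gradient: |∂P/∂n| = 500 Pa / 499000 m = 1.00×10⁻³ Pa/m
Geostrophic speed: V_g = |∂P/∂n|/(fρ) = 1.00×10⁻³/(1.24×10⁻⁴ × 1.18) = 6.87 m/s
Around a low, centrifugal force acts outward with Coriolis, so pressure-gradient force balances both:
(1/ρ)|∂P/∂n| = fV + V²/R  →  V² + fR·V − fR·V_g = 0
With fR = 1.24×10⁻⁴ × 1020×10³ m = 126 m/s:
V = [−fR + √((fR)² + 4 fR V_g)]/2 = [−126 + √(126² + 4×126×6.87)]/2 = 6.53 m/s
Subgeostrophic (V < V_g = 6.87 m/s), as expected around a low.
Converting: 6.53 m/s × 3.6 = 24 km/h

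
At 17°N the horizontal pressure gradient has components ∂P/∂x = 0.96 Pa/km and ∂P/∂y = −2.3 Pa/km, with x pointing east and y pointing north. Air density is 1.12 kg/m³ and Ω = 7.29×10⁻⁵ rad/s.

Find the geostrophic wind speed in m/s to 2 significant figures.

Coriolis parameter at 17°N:
f = 2Ω sin φ = 2 × 7.29×10⁻⁵ × sin 17° = 4.26×10⁻⁵ s⁻¹
Component geostrophic relations (x east, y north):
u_g = −(1/(fρ)) ∂P/∂y,  v_g = (1/(fρ)) ∂P/∂x
u_g = −(−2.3×10⁻³)/(4.26×10⁻⁵ × 1.12) = 48.2 m/s;  v_g = (0.96×10⁻³)/(4.26×10⁻⁵ × 1.12) = 20.1 m/s
|V_g| = √(u_g² + v_g²) = 52.2 m/s

52 m/s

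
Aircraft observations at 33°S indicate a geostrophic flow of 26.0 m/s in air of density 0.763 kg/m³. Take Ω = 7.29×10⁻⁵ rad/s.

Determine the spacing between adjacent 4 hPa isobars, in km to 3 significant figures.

Coriolis parameter at 33°S:
f = 2Ω sin φ = 2 × 7.29×10⁻⁵ × sin 33° = 7.94×10⁻⁵ s⁻¹
Geostrophic balance rearranged: |∂P/∂n| = f ρ V_g
|∂P/∂n| = 7.94×10⁻⁵ × 0.763 × 26.0 = 1.58×10⁻³ Pa/m
Isobar spacing: Δn = ΔP/|∂P/∂n| = 400 Pa / 1.58×10⁻³ Pa/m = 253919 m ≈ 254 km

254 km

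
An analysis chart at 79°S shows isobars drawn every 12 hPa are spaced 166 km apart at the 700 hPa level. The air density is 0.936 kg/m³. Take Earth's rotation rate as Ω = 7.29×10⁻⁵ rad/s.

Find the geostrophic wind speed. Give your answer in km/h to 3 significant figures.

Coriolis parameter at 79°S:
f = 2Ω sin φ = 2 × 7.29×10⁻⁵ × sin 79° = 1.43×10⁻⁴ s⁻¹
Pressure gradient: |∂P/∂n| = 1200 Pa / 166000 m = 7.23×10⁻³ Pa/m
Geostrophic balance (pressure-gradient force = Coriolis force):
V_g = (1/(fρ)) |∂P/∂n| = 7.23×10⁻³ / (1.43×10⁻⁴ × 0.936) = 54.0 m/s
Converting: 54.0 m/s × 3.6 = 194 km/h

194 km/h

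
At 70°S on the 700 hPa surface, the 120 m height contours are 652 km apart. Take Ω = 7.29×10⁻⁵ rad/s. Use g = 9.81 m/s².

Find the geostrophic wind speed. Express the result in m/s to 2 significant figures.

Coriolis parameter at 70°S:
f = 2Ω sin φ = 2 × 7.29×10⁻⁵ × sin 70° = 1.37×10⁻⁴ s⁻¹
Height gradient: |∂Z/∂n| = 120 m / 652000 m = 1.84×10⁻⁴
On a pressure surface, geostrophic balance gives V_g = (g/f)|∂Z/∂n|:
V_g = 9.81 × 1.84×10⁻⁴ / 1.37×10⁻⁴ = 13.2 m/s

13 m/s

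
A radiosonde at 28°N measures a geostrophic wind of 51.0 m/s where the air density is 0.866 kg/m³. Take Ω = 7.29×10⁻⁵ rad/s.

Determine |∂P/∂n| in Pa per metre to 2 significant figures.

3.0×10⁻³ Pa/m

Coriolis parameter at 28°N:
f = 2Ω sin φ = 2 × 7.29×10⁻⁵ × sin 28° = 6.84×10⁻⁵ s⁻¹
Geostrophic balance rearranged: |∂P/∂n| = f ρ V_g
|∂P/∂n| = 6.84×10⁻⁵ × 0.866 × 51.0 = 3.02×10⁻³ Pa/m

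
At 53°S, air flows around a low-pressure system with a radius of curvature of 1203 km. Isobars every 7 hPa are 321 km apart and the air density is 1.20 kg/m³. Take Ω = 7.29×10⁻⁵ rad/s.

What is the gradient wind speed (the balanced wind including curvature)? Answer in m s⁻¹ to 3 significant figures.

Coriolis parameter at 53°S:
f = 2Ω sin φ = 2 × 7.29×10⁻⁵ × sin 53° = 1.16×10⁻⁴ s⁻¹
Pressure gradient: |∂P/∂n| = 700 Pa / 321000 m = 2.18×10⁻³ Pa/m
Geostrophic speed: V_g = |∂P/∂n|/(fρ) = 2.18×10⁻³/(1.16×10⁻⁴ × 1.20) = 15.6 m/s
Around a low, centrifugal force acts outward with Coriolis, so pressure-gradient force balances both:
(1/ρ)|∂P/∂n| = fV + V²/R  →  V² + fR·V − fR·V_g = 0
With fR = 1.16×10⁻⁴ × 1203×10³ m = 140 m/s:
V = [−fR + √((fR)² + 4 fR V_g)]/2 = [−140 + √(140² + 4×140×15.6)]/2 = 14.2 m/s
Subgeostrophic (V < V_g = 15.6 m/s), as expected around a low.

14.2 m s⁻¹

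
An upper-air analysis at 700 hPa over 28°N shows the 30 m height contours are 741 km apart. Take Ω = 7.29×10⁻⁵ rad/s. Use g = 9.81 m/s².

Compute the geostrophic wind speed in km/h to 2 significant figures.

Coriolis parameter at 28°N:
f = 2Ω sin φ = 2 × 7.29×10⁻⁵ × sin 28° = 6.84×10⁻⁵ s⁻¹
Height gradient: |∂Z/∂n| = 30 m / 741000 m = 4.05×10⁻⁵
On a pressure surface, geostrophic balance gives V_g = (g/f)|∂Z/∂n|:
V_g = 9.81 × 4.05×10⁻⁵ / 6.84×10⁻⁵ = 5.80 m/s
Converting: 5.80 m/s × 3.6 = 21 km/h

21 km/h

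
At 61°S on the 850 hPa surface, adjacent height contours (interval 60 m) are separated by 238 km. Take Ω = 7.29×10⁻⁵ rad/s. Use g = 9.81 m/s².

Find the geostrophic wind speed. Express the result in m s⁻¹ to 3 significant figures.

Coriolis parameter at 61°S:
f = 2Ω sin φ = 2 × 7.29×10⁻⁵ × sin 61° = 1.28×10⁻⁴ s⁻¹
Height gradient: |∂Z/∂n| = 60 m / 238000 m = 2.52×10⁻⁴
On a pressure surface, geostrophic balance gives V_g = (g/f)|∂Z/∂n|:
V_g = 9.81 × 2.52×10⁻⁴ / 1.28×10⁻⁴ = 19.4 m/s

19.4 m s⁻¹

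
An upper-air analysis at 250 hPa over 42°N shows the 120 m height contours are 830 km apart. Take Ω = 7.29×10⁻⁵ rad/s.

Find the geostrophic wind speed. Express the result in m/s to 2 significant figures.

Coriolis parameter at 42°N:
f = 2Ω sin φ = 2 × 7.29×10⁻⁵ × sin 42° = 9.76×10⁻⁵ s⁻¹
Height gradient: |∂Z/∂n| = 120 m / 830000 m = 1.45×10⁻⁴
On a pressure surface, geostrophic balance gives V_g = (g/f)|∂Z/∂n|:
V_g = 9.81 × 1.45×10⁻⁴ / 9.76×10⁻⁵ = 14.5 m/s

15 m/s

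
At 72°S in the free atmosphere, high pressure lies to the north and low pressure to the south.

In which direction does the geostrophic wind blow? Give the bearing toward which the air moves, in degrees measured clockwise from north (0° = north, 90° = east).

The pressure-gradient force points toward the south (bearing 180°).
Geostrophic balance: in the Southern Hemisphere the Coriolis force deflects motion to the left, so the geostrophic wind blows 90° to the left of the pressure-gradient force (low pressure on the right).
Rotating 180° by 90° counterclockwise gives 090° — the wind blows toward the east.

090°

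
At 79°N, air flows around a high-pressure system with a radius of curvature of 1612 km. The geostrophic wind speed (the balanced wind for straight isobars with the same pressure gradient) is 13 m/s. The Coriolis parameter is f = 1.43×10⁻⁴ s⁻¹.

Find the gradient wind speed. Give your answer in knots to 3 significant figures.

Around a high, pressure-gradient force acts outward with centrifugal, so Coriolis balances both:
fV = (1/ρ)|∂P/∂n| + V²/R  →  V² − fR·V + fR·V_g = 0
With fR = 1.43×10⁻⁴ × 1612×10³ m = 231 m/s:
V = [fR − √((fR)² − 4 fR V_g)]/2 = [231 − √(231² − 4×231×13)]/2 = 13.8 m/s
Supergeostrophic (V > V_g = 13 m/s), as expected around a high.
Converting: 13.8 m/s × 1.944 = 26.9 knots

26.9 knots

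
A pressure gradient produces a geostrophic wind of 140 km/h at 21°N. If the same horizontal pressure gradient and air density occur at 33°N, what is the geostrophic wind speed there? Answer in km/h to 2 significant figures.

With the same pressure gradient and density, V_g ∝ 1/f ∝ 1/sin φ.
V₂ = V₁ · sin φ₁ / sin φ₂ = 140 × sin 21° / sin 33°
V₂ = 140 × 0.3584/0.5446 = 92 km/h

92 km/h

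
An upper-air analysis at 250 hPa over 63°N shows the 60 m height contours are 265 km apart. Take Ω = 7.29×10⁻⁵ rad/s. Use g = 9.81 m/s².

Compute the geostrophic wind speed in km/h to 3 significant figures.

Coriolis parameter at 63°N:
f = 2Ω sin φ = 2 × 7.29×10⁻⁵ × sin 63° = 1.30×10⁻⁴ s⁻¹
Height gradient: |∂Z/∂n| = 60 m / 265000 m = 2.26×10⁻⁴
On a pressure surface, geostrophic balance gives V_g = (g/f)|∂Z/∂n|:
V_g = 9.81 × 2.26×10⁻⁴ / 1.30×10⁻⁴ = 17.1 m/s
Converting: 17.1 m/s × 3.6 = 61.6 km/h

61.6 km/h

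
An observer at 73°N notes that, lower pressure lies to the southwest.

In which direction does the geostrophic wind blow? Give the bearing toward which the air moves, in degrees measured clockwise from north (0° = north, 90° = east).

The pressure-gradient force points toward the southwest (bearing 225°).
Geostrophic balance: in the Northern Hemisphere the Coriolis force deflects motion to the right, so the geostrophic wind blows 90° to the right of the pressure-gradient force (low pressure on the left).
Rotating 225° by 90° clockwise gives 315° — the wind blows toward the northwest.

315°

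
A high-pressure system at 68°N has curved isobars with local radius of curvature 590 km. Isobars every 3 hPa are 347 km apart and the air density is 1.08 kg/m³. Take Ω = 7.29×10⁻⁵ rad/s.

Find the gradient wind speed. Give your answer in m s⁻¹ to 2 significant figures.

6.4 m s⁻¹

Coriolis parameter at 68°N:
f = 2Ω sin φ = 2 × 7.29×10⁻⁵ × sin 68° = 1.35×10⁻⁴ s⁻¹
Pressure gradient: |∂P/∂n| = 300 Pa / 347000 m = 8.65×10⁻⁴ Pa/m
Geostrophic speed: V_g = |∂P/∂n|/(fρ) = 8.65×10⁻⁴/(1.35×10⁻⁴ × 1.08) = 5.92 m/s
Around a high, pressure-gradient force acts outward with centrifugal, so Coriolis balances both:
fV = (1/ρ)|∂P/∂n| + V²/R  →  V² − fR·V + fR·V_g = 0
With fR = 1.35×10⁻⁴ × 590×10³ m = 79.8 m/s:
V = [fR − √((fR)² − 4 fR V_g)]/2 = [79.8 − √(79.8² − 4×79.8×5.92)]/2 = 6.44 m/s
Supergeostrophic (V > V_g = 5.92 m/s), as expected around a high.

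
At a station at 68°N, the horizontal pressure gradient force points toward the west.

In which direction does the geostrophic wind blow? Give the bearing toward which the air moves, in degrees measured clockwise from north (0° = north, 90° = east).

000°

The pressure-gradient force points toward the west (bearing 270°).
Geostrophic balance: in the Northern Hemisphere the Coriolis force deflects motion to the right, so the geostrophic wind blows 90° to the right of the pressure-gradient force (low pressure on the left).
Rotating 270° by 90° clockwise gives 000° — the wind blows toward the north.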